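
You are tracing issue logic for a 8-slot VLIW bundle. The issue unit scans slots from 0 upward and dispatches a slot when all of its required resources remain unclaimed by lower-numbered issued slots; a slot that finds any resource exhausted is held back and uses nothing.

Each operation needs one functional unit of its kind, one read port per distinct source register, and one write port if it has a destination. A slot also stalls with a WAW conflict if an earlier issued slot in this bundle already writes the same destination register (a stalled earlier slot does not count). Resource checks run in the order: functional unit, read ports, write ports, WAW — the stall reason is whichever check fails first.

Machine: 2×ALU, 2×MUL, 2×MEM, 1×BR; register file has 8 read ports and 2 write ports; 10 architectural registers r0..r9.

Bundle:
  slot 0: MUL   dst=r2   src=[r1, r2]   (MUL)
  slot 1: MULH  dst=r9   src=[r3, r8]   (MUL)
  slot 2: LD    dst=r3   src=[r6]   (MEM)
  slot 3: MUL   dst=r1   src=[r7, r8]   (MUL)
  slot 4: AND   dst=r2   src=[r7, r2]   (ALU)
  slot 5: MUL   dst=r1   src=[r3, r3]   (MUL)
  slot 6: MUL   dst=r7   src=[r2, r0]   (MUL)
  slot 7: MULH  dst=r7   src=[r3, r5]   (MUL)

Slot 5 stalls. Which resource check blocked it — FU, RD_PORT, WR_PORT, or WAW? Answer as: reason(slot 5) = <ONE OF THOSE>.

reason(slot 5) = FU

  0. MUL→r2 ⇒ go  {2A/1Mu/2Ld/1B | 6r 1w}
  1. MUL→r9 ⇒ go  {2A/0Mu/2Ld/1B | 4r 0w}
  2. MEM→r3 ⇒ no(WR_PORT)  {2A/0Mu/2Ld/1B | 4r 0w}
  3. MUL→r1 ⇒ no(FU)  {2A/0Mu/2Ld/1B | 4r 0w}
  4. ALU→r2 ⇒ no(WR_PORT)  {2A/0Mu/2Ld/1B | 4r 0w}
  5. MUL→r1 ⇒ no(FU)  {2A/0Mu/2Ld/1B | 4r 0w}
  6. MUL→r7 ⇒ no(FU)  {2A/0Mu/2Ld/1B | 4r 0w}
  7. MUL→r7 ⇒ no(FU)  {2A/0Mu/2Ld/1B | 4r 0w}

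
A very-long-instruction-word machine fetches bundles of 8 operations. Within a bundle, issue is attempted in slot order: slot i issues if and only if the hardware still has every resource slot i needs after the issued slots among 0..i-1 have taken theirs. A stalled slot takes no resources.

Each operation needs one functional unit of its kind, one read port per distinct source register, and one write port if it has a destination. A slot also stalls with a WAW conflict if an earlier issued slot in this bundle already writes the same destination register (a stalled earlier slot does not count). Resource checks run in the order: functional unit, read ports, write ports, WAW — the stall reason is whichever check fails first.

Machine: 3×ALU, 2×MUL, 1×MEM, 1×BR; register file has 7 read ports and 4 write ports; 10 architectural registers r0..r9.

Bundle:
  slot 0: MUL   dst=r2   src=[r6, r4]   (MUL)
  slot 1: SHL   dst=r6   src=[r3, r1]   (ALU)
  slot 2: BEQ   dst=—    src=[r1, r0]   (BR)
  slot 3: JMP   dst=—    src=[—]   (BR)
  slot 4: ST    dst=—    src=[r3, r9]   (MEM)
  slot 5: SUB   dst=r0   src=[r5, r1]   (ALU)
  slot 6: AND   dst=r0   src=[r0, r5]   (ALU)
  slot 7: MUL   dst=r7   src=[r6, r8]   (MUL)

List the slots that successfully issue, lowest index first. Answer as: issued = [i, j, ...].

(0) want 1×MUL +2rd +1wr — yes → AL3|MU1|ME1|BR1|rd5|wr3
(1) want 1×ALU +2rd +1wr — yes → AL2|MU1|ME1|BR1|rd3|wr2
(2) want 1×BR +2rd +0wr — yes → AL2|MU1|ME1|BR0|rd1|wr2
(3) want 1×BR +0rd +0wr — FU → AL2|MU1|ME1|BR0|rd1|wr2
(4) want 1×MEM +2rd +0wr — RD_PORT → AL2|MU1|ME1|BR0|rd1|wr2
(5) want 1×ALU +2rd +1wr — RD_PORT → AL2|MU1|ME1|BR0|rd1|wr2
(6) want 1×ALU +2rd +1wr — RD_PORT → AL2|MU1|ME1|BR0|rd1|wr2
(7) want 1×MUL +2rd +1wr — RD_PORT → AL2|MU1|ME1|BR0|rd1|wr2

issued = [0, 1, 2]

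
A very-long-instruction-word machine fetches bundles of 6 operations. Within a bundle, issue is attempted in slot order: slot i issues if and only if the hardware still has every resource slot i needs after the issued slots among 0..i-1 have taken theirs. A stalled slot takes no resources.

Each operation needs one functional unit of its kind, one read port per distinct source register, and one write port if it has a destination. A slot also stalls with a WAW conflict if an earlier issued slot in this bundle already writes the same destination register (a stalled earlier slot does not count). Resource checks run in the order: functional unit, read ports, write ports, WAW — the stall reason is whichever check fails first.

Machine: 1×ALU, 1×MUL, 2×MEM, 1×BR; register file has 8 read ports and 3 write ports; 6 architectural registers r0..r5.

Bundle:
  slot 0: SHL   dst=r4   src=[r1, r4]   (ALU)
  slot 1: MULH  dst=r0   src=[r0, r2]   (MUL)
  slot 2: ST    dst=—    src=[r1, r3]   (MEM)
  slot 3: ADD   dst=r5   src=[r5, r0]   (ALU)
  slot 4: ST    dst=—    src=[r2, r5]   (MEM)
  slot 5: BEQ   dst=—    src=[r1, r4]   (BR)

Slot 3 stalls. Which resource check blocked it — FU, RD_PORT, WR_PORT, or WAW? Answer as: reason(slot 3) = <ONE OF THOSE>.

reason(slot 3) = FU

  0. ALU→r4 ⇒ go  {0A/1Mu/2Ld/1B | 6r 2w}
  1. MUL→r0 ⇒ go  {0A/0Mu/2Ld/1B | 4r 1w}
  2. MEM ⇒ go  {0A/0Mu/1Ld/1B | 2r 1w}
  3. ALU→r5 ⇒ no(FU)  {0A/0Mu/1Ld/1B | 2r 1w}
  4. MEM ⇒ go  {0A/0Mu/0Ld/1B | 0r 1w}
  5. BR ⇒ no(RD_PORT)  {0A/0Mu/0Ld/1B | 0r 1w}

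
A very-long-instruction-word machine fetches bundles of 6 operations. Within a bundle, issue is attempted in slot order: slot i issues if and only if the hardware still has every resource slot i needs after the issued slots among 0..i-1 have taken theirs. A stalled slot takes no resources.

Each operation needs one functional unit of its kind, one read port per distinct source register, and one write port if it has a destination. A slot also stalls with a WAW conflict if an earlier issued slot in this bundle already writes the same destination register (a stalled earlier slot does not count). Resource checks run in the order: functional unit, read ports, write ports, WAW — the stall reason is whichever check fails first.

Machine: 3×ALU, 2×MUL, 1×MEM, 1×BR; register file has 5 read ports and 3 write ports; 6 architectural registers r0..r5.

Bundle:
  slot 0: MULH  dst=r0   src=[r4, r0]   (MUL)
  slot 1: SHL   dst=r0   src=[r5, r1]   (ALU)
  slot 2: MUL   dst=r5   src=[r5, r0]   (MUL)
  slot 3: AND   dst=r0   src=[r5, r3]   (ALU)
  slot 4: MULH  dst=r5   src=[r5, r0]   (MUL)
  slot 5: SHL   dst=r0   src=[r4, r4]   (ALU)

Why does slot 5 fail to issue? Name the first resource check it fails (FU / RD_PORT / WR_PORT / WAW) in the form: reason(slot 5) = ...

[0] MUL needs rd=2 wr=1: ok; after: ALU=3 MUL=1 MEM=1 BR=1, R=3, W=2
[1] ALU needs rd=2 wr=1: WAW; after: ALU=3 MUL=1 MEM=1 BR=1, R=3, W=2
[2] MUL needs rd=2 wr=1: ok; after: ALU=3 MUL=0 MEM=1 BR=1, R=1, W=1
[3] ALU needs rd=2 wr=1: RD_PORT; after: ALU=3 MUL=0 MEM=1 BR=1, R=1, W=1
[4] MUL needs rd=2 wr=1: FU; after: ALU=3 MUL=0 MEM=1 BR=1, R=1, W=1
[5] ALU needs rd=1 wr=1: WAW; after: ALU=3 MUL=0 MEM=1 BR=1, R=1, W=1

reason(slot 5) = WAW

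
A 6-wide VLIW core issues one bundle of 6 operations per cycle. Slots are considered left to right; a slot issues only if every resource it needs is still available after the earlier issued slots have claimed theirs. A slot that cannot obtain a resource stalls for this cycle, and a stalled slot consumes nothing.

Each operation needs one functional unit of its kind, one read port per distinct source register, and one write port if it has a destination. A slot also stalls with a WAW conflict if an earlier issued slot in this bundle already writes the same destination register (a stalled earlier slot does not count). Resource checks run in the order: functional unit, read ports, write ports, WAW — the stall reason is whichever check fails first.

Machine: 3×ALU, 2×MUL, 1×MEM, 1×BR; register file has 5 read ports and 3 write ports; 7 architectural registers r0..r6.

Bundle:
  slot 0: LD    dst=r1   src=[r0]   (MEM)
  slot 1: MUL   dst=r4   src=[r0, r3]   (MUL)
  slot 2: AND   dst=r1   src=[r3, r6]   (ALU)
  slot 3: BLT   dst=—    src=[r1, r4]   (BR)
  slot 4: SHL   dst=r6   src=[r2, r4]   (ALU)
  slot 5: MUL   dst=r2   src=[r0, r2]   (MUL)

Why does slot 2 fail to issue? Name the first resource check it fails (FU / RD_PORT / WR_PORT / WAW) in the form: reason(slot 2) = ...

reason(slot 2) = WAW

slot 0 (MEM): ISSUE — free A3,Mu2,Ld0,B1 rp4 wp2
slot 1 (MUL): ISSUE — free A3,Mu1,Ld0,B1 rp2 wp1
slot 2 (ALU): stall WAW — free A3,Mu1,Ld0,B1 rp2 wp1
slot 3 (BR): ISSUE — free A3,Mu1,Ld0,B0 rp0 wp1
slot 4 (ALU): stall RD_PORT — free A3,Mu1,Ld0,B0 rp0 wp1
slot 5 (MUL): stall RD_PORT — free A3,Mu1,Ld0,B0 rp0 wp1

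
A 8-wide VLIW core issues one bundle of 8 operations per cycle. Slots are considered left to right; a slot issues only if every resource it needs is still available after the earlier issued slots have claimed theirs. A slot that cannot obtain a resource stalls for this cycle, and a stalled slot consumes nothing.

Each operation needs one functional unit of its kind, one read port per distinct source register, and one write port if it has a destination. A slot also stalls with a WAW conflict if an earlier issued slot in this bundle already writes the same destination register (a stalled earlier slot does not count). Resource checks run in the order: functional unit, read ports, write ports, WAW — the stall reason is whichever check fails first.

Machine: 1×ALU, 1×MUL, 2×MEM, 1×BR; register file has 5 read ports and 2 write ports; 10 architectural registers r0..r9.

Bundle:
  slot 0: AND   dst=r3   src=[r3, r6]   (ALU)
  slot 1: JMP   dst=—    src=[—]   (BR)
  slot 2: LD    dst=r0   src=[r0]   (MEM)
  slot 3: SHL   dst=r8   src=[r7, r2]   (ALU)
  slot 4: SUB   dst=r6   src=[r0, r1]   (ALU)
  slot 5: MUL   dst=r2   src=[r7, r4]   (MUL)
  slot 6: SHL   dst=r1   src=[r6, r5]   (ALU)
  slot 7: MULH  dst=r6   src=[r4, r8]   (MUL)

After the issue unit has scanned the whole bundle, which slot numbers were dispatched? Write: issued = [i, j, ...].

slot 0 (ALU): ISSUE — free A0,Mu1,Ld2,B1 rp3 wp1
slot 1 (BR): ISSUE — free A0,Mu1,Ld2,B0 rp3 wp1
slot 2 (MEM): ISSUE — free A0,Mu1,Ld1,B0 rp2 wp0
slot 3 (ALU): stall FU — free A0,Mu1,Ld1,B0 rp2 wp0
slot 4 (ALU): stall FU — free A0,Mu1,Ld1,B0 rp2 wp0
slot 5 (MUL): stall WR_PORT — free A0,Mu1,Ld1,B0 rp2 wp0
slot 6 (ALU): stall FU — free A0,Mu1,Ld1,B0 rp2 wp0
slot 7 (MUL): stall WR_PORT — free A0,Mu1,Ld1,B0 rp2 wp0

issued = [0, 1, 2]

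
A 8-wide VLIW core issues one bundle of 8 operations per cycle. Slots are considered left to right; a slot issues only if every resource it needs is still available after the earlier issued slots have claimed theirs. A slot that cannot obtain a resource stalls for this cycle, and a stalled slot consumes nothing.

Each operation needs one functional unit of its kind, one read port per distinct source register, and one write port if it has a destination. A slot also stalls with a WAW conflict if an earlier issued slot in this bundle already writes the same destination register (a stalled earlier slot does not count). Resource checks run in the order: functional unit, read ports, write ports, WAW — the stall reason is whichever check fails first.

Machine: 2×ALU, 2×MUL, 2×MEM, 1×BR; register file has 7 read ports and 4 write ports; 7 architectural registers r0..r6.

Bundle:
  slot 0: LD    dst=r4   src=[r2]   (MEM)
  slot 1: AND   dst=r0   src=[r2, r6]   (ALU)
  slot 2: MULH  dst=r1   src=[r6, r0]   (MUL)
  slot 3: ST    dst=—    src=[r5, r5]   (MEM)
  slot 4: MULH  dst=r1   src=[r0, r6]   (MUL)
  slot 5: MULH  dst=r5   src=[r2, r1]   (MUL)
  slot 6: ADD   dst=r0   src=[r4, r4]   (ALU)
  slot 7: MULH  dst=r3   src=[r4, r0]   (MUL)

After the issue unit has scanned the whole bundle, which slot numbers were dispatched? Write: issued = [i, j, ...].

(0) want 1×MEM +1rd +1wr — yes → AL2|MU2|ME1|BR1|rd6|wr3
(1) want 1×ALU +2rd +1wr — yes → AL1|MU2|ME1|BR1|rd4|wr2
(2) want 1×MUL +2rd +1wr — yes → AL1|MU1|ME1|BR1|rd2|wr1
(3) want 1×MEM +1rd +0wr — yes → AL1|MU1|ME0|BR1|rd1|wr1
(4) want 1×MUL +2rd +1wr — RD_PORT → AL1|MU1|ME0|BR1|rd1|wr1
(5) want 1×MUL +2rd +1wr — RD_PORT → AL1|MU1|ME0|BR1|rd1|wr1
(6) want 1×ALU +1rd +1wr — WAW → AL1|MU1|ME0|BR1|rd1|wr1
(7) want 1×MUL +2rd +1wr — RD_PORT → AL1|MU1|ME0|BR1|rd1|wr1

issued = [0, 1, 2, 3]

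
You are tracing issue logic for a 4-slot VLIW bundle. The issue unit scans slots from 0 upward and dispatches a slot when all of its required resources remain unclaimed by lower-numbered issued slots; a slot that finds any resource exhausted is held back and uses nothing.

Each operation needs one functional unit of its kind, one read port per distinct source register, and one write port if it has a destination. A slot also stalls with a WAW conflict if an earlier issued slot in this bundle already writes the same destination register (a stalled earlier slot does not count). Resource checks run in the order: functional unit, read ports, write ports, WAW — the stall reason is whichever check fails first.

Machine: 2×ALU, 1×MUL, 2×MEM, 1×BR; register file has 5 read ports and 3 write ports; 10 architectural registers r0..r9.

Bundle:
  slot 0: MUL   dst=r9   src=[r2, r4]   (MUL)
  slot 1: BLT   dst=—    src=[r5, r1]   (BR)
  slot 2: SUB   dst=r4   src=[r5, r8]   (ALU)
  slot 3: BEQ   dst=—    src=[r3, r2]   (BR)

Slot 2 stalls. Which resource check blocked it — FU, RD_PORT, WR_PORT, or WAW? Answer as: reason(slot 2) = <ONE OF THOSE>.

[0] MUL needs rd=2 wr=1: ok; after: ALU=2 MUL=0 MEM=2 BR=1, R=3, W=2
[1] BR needs rd=2 wr=0: ok; after: ALU=2 MUL=0 MEM=2 BR=0, R=1, W=2
[2] ALU needs rd=2 wr=1: RD_PORT; after: ALU=2 MUL=0 MEM=2 BR=0, R=1, W=2
[3] BR needs rd=2 wr=0: FU; after: ALU=2 MUL=0 MEM=2 BR=0, R=1, W=2

reason(slot 2) = RD_PORT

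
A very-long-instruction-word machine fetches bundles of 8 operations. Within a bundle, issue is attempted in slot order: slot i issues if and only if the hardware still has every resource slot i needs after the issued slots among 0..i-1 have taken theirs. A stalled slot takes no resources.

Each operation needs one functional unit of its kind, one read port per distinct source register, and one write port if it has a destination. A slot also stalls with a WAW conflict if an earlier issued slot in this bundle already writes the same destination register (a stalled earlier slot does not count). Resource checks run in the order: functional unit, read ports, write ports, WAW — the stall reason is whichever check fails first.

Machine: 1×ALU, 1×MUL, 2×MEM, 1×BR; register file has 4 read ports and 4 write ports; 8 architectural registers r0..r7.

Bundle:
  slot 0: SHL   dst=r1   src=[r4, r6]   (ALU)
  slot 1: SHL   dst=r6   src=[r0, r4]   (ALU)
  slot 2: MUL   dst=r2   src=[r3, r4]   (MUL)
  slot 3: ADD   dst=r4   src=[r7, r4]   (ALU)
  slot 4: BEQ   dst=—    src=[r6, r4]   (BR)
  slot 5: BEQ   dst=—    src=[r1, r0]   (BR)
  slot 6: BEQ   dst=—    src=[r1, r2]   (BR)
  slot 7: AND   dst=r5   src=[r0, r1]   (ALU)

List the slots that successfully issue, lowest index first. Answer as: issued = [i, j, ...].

#0 ALU src=r4,r6 dispatched  <A:0 Mu:1 Ld:2 B:1 rd:2 wr:3>
#1 ALU src=r0,r4 held:FU  <A:0 Mu:1 Ld:2 B:1 rd:2 wr:3>
#2 MUL src=r3,r4 dispatched  <A:0 Mu:0 Ld:2 B:1 rd:0 wr:2>
#3 ALU src=r7,r4 held:FU  <A:0 Mu:0 Ld:2 B:1 rd:0 wr:2>
#4 BR src=r6,r4 held:RD_PORT  <A:0 Mu:0 Ld:2 B:1 rd:0 wr:2>
#5 BR src=r1,r0 held:RD_PORT  <A:0 Mu:0 Ld:2 B:1 rd:0 wr:2>
#6 BR src=r1,r2 held:RD_PORT  <A:0 Mu:0 Ld:2 B:1 rd:0 wr:2>
#7 ALU src=r0,r1 held:FU  <A:0 Mu:0 Ld:2 B:1 rd:0 wr:2>

issued = [0, 2]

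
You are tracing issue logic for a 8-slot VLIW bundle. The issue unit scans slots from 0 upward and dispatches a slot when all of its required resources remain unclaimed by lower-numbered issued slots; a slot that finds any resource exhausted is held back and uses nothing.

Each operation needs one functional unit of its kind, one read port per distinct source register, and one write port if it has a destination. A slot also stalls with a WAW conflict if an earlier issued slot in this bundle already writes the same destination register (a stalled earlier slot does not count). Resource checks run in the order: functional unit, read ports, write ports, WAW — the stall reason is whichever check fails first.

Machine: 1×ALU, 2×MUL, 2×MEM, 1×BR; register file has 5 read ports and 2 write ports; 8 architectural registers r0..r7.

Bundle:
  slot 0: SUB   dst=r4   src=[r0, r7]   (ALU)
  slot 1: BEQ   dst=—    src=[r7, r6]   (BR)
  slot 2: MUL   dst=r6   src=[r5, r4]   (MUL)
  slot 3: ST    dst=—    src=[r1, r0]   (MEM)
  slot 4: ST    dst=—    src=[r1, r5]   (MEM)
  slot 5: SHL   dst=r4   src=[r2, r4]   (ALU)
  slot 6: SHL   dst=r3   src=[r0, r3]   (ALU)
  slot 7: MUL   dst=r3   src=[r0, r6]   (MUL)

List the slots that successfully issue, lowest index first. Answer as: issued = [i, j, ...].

  0. ALU→r4 ⇒ go  {0A/2Mu/2Ld/1B | 3r 1w}
  1. BR ⇒ go  {0A/2Mu/2Ld/0B | 1r 1w}
  2. MUL→r6 ⇒ no(RD_PORT)  {0A/2Mu/2Ld/0B | 1r 1w}
  3. MEM ⇒ no(RD_PORT)  {0A/2Mu/2Ld/0B | 1r 1w}
  4. MEM ⇒ no(RD_PORT)  {0A/2Mu/2Ld/0B | 1r 1w}
  5. ALU→r4 ⇒ no(FU)  {0A/2Mu/2Ld/0B | 1r 1w}
  6. ALU→r3 ⇒ no(FU)  {0A/2Mu/2Ld/0B | 1r 1w}
  7. MUL→r3 ⇒ no(RD_PORT)  {0A/2Mu/2Ld/0B | 1r 1w}

issued = [0, 1]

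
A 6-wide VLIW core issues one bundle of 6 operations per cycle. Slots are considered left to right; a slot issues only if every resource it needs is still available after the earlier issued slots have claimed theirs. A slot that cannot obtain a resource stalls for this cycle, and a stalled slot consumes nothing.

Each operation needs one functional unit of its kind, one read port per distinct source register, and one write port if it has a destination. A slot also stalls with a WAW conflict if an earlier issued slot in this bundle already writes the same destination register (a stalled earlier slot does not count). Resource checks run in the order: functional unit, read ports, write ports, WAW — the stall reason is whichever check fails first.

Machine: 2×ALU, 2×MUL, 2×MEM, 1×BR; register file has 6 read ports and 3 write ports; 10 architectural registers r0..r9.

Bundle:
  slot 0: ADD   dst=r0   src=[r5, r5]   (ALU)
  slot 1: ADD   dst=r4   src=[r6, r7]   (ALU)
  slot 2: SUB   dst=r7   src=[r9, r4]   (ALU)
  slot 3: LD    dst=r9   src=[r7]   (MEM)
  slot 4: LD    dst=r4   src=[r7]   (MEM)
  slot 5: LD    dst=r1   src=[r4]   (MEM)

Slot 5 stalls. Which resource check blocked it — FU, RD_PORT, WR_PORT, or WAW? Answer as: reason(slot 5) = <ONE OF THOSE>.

#0 ALU src=r5,r5 dispatched  <A:1 Mu:2 Ld:2 B:1 rd:5 wr:2>
#1 ALU src=r6,r7 dispatched  <A:0 Mu:2 Ld:2 B:1 rd:3 wr:1>
#2 ALU src=r9,r4 held:FU  <A:0 Mu:2 Ld:2 B:1 rd:3 wr:1>
#3 MEM src=r7 dispatched  <A:0 Mu:2 Ld:1 B:1 rd:2 wr:0>
#4 MEM src=r7 held:WR_PORT  <A:0 Mu:2 Ld:1 B:1 rd:2 wr:0>
#5 MEM src=r4 held:WR_PORT  <A:0 Mu:2 Ld:1 B:1 rd:2 wr:0>

reason(slot 5) = WR_PORT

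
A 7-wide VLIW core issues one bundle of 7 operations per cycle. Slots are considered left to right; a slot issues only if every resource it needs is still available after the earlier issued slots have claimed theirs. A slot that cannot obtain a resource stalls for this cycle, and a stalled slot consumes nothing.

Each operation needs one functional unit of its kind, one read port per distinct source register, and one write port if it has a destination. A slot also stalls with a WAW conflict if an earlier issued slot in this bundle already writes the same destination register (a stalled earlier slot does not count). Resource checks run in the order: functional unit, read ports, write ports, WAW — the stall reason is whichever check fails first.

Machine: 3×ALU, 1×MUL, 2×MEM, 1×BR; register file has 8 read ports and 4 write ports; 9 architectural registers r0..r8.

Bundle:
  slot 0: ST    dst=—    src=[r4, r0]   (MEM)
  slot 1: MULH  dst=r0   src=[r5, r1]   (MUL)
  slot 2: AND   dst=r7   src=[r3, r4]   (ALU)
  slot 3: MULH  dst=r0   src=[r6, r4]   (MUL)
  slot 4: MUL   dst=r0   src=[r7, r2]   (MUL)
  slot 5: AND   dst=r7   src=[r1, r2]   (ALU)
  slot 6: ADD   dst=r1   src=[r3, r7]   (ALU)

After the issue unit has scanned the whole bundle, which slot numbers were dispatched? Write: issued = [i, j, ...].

  0. MEM ⇒ go  {3A/1Mu/1Ld/1B | 6r 4w}
  1. MUL→r0 ⇒ go  {3A/0Mu/1Ld/1B | 4r 3w}
  2. ALU→r7 ⇒ go  {2A/0Mu/1Ld/1B | 2r 2w}
  3. MUL→r0 ⇒ no(FU)  {2A/0Mu/1Ld/1B | 2r 2w}
  4. MUL→r0 ⇒ no(FU)  {2A/0Mu/1Ld/1B | 2r 2w}
  5. ALU→r7 ⇒ no(WAW)  {2A/0Mu/1Ld/1B | 2r 2w}
  6. ALU→r1 ⇒ go  {1A/0Mu/1Ld/1B | 0r 1w}

issued = [0, 1, 2, 6]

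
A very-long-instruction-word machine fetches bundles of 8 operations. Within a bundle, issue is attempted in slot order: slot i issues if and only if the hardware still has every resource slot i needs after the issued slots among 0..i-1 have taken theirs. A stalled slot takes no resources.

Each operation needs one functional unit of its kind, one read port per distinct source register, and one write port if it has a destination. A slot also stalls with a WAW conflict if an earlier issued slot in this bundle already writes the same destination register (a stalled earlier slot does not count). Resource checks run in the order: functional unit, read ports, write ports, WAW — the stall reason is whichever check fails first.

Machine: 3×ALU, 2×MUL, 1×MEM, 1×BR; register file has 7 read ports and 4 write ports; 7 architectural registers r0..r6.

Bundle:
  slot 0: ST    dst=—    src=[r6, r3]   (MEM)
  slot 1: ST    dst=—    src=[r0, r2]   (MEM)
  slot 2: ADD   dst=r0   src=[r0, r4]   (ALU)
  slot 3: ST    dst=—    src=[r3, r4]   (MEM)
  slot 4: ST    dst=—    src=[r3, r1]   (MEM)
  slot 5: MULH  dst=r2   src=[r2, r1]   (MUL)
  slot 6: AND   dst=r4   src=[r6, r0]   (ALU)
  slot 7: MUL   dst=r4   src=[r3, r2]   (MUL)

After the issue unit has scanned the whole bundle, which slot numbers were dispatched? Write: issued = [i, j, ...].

[0] MEM needs rd=2 wr=0: ok; after: ALU=3 MUL=2 MEM=0 BR=1, R=5, W=4
[1] MEM needs rd=2 wr=0: FU; after: ALU=3 MUL=2 MEM=0 BR=1, R=5, W=4
[2] ALU needs rd=2 wr=1: ok; after: ALU=2 MUL=2 MEM=0 BR=1, R=3, W=3
[3] MEM needs rd=2 wr=0: FU; after: ALU=2 MUL=2 MEM=0 BR=1, R=3, W=3
[4] MEM needs rd=2 wr=0: FU; after: ALU=2 MUL=2 MEM=0 BR=1, R=3, W=3
[5] MUL needs rd=2 wr=1: ok; after: ALU=2 MUL=1 MEM=0 BR=1, R=1, W=2
[6] ALU needs rd=2 wr=1: RD_PORT; after: ALU=2 MUL=1 MEM=0 BR=1, R=1, W=2
[7] MUL needs rd=2 wr=1: RD_PORT; after: ALU=2 MUL=1 MEM=0 BR=1, R=1, W=2

issued = [0, 2, 5]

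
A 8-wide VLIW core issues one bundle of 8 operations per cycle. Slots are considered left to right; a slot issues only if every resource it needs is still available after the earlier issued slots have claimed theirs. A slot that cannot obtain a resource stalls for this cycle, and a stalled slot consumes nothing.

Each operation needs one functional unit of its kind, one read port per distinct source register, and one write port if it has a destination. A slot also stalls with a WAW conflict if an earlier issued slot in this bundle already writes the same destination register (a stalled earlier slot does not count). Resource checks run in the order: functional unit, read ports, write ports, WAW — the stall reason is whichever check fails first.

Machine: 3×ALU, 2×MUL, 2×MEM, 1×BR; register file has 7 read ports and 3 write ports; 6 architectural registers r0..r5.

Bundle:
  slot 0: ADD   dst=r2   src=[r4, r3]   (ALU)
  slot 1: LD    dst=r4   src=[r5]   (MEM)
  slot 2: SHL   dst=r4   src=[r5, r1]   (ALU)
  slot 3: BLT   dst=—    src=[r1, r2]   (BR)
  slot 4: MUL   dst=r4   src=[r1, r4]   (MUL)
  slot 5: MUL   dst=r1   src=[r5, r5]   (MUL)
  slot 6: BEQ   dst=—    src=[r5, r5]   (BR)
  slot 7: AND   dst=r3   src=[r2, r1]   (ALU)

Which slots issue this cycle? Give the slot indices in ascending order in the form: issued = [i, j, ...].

#0 ALU src=r4,r3 dispatched  <A:2 Mu:2 Ld:2 B:1 rd:5 wr:2>
#1 MEM src=r5 dispatched  <A:2 Mu:2 Ld:1 B:1 rd:4 wr:1>
#2 ALU src=r5,r1 held:WAW  <A:2 Mu:2 Ld:1 B:1 rd:4 wr:1>
#3 BR src=r1,r2 dispatched  <A:2 Mu:2 Ld:1 B:0 rd:2 wr:1>
#4 MUL src=r1,r4 held:WAW  <A:2 Mu:2 Ld:1 B:0 rd:2 wr:1>
#5 MUL src=r5,r5 dispatched  <A:2 Mu:1 Ld:1 B:0 rd:1 wr:0>
#6 BR src=r5,r5 held:FU  <A:2 Mu:1 Ld:1 B:0 rd:1 wr:0>
#7 ALU src=r2,r1 held:RD_PORT  <A:2 Mu:1 Ld:1 B:0 rd:1 wr:0>

issued = [0, 1, 3, 5]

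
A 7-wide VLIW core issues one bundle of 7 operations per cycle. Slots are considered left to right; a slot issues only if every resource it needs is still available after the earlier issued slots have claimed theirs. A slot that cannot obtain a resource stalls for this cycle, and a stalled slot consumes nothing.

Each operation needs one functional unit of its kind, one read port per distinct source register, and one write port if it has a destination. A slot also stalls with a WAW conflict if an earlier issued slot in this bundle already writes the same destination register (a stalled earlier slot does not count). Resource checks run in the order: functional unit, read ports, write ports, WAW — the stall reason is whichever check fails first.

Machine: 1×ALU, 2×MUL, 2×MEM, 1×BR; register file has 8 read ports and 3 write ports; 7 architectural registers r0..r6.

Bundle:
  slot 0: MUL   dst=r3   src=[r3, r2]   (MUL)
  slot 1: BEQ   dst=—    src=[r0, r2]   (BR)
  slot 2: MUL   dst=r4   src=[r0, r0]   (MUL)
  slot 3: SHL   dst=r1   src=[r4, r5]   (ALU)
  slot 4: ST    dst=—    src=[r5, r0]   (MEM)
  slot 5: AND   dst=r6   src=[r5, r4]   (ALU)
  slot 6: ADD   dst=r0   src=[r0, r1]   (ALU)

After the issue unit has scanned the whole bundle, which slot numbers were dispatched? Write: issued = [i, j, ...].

(0) want 1×MUL +2rd +1wr — yes → AL1|MU1|ME2|BR1|rd6|wr2
(1) want 1×BR +2rd +0wr — yes → AL1|MU1|ME2|BR0|rd4|wr2
(2) want 1×MUL +1rd +1wr — yes → AL1|MU0|ME2|BR0|rd3|wr1
(3) want 1×ALU +2rd +1wr — yes → AL0|MU0|ME2|BR0|rd1|wr0
(4) want 1×MEM +2rd +0wr — RD_PORT → AL0|MU0|ME2|BR0|rd1|wr0
(5) want 1×ALU +2rd +1wr — FU → AL0|MU0|ME2|BR0|rd1|wr0
(6) want 1×ALU +2rd +1wr — FU → AL0|MU0|ME2|BR0|rd1|wr0

issued = [0, 1, 2, 3]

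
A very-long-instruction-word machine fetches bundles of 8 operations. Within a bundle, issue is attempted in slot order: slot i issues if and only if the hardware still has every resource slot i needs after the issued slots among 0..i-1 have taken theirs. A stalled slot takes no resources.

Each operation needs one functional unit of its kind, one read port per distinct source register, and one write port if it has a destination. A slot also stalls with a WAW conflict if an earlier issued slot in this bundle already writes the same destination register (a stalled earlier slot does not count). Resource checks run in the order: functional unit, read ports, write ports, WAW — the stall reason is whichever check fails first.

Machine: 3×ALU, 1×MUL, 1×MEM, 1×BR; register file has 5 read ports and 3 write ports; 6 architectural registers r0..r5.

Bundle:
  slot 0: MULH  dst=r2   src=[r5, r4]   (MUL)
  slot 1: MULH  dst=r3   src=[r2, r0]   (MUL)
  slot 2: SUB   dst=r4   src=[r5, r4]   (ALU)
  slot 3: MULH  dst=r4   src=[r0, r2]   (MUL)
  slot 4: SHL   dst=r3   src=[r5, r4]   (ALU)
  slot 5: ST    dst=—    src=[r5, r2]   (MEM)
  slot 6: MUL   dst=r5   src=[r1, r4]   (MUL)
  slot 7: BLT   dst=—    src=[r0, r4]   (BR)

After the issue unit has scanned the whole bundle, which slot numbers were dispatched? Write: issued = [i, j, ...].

issued = [0, 2]

(0) want 1×MUL +2rd +1wr — yes → AL3|MU0|ME1|BR1|rd3|wr2
(1) want 1×MUL +2rd +1wr — FU → AL3|MU0|ME1|BR1|rd3|wr2
(2) want 1×ALU +2rd +1wr — yes → AL2|MU0|ME1|BR1|rd1|wr1
(3) want 1×MUL +2rd +1wr — FU → AL2|MU0|ME1|BR1|rd1|wr1
(4) want 1×ALU +2rd +1wr — RD_PORT → AL2|MU0|ME1|BR1|rd1|wr1
(5) want 1×MEM +2rd +0wr — RD_PORT → AL2|MU0|ME1|BR1|rd1|wr1
(6) want 1×MUL +2rd +1wr — FU → AL2|MU0|ME1|BR1|rd1|wr1
(7) want 1×BR +2rd +0wr — RD_PORT → AL2|MU0|ME1|BR1|rd1|wr1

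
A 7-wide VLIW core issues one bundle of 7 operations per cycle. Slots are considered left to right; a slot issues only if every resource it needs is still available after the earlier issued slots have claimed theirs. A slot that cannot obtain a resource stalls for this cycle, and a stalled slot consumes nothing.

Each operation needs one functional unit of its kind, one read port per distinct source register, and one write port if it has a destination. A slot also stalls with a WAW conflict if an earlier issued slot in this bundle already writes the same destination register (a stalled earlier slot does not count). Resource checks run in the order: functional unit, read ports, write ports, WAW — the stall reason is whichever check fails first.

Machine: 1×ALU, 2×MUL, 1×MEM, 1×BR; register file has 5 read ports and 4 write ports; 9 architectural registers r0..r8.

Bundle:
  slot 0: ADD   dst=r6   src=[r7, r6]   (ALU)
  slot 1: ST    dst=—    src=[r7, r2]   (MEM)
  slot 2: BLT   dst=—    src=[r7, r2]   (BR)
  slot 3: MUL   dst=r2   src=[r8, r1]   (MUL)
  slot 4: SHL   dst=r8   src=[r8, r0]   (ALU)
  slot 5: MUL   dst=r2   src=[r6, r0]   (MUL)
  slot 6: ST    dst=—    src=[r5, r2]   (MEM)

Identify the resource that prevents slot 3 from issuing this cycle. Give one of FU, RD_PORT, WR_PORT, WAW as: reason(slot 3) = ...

#0 ALU src=r7,r6 dispatched  <A:0 Mu:2 Ld:1 B:1 rd:3 wr:3>
#1 MEM src=r7,r2 dispatched  <A:0 Mu:2 Ld:0 B:1 rd:1 wr:3>
#2 BR src=r7,r2 held:RD_PORT  <A:0 Mu:2 Ld:0 B:1 rd:1 wr:3>
#3 MUL src=r8,r1 held:RD_PORT  <A:0 Mu:2 Ld:0 B:1 rd:1 wr:3>
#4 ALU src=r8,r0 held:FU  <A:0 Mu:2 Ld:0 B:1 rd:1 wr:3>
#5 MUL src=r6,r0 held:RD_PORT  <A:0 Mu:2 Ld:0 B:1 rd:1 wr:3>
#6 MEM src=r5,r2 held:FU  <A:0 Mu:2 Ld:0 B:1 rd:1 wr:3>

reason(slot 3) = RD_PORT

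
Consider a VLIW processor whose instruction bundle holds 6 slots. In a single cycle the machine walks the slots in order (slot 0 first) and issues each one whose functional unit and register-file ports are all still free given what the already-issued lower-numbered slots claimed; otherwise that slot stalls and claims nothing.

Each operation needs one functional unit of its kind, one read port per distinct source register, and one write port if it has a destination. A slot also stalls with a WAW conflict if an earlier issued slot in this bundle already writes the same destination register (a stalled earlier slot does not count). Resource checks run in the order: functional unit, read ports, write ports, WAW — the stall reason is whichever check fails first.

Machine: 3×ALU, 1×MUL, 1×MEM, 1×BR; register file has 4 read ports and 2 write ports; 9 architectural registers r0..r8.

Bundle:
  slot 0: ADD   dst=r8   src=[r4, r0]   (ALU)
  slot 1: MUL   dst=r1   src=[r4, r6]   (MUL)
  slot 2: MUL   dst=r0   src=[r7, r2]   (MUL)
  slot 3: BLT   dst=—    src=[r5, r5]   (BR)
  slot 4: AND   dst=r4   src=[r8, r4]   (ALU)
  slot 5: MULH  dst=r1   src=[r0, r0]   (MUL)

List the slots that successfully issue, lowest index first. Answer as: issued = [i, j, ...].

issued = [0, 1]

[0] ALU needs rd=2 wr=1: ok; after: ALU=2 MUL=1 MEM=1 BR=1, R=2, W=1
[1] MUL needs rd=2 wr=1: ok; after: ALU=2 MUL=0 MEM=1 BR=1, R=0, W=0
[2] MUL needs rd=2 wr=1: FU; after: ALU=2 MUL=0 MEM=1 BR=1, R=0, W=0
[3] BR needs rd=1 wr=0: RD_PORT; after: ALU=2 MUL=0 MEM=1 BR=1, R=0, W=0
[4] ALU needs rd=2 wr=1: RD_PORT; after: ALU=2 MUL=0 MEM=1 BR=1, R=0, W=0
[5] MUL needs rd=1 wr=1: FU; after: ALU=2 MUL=0 MEM=1 BR=1, R=0, W=0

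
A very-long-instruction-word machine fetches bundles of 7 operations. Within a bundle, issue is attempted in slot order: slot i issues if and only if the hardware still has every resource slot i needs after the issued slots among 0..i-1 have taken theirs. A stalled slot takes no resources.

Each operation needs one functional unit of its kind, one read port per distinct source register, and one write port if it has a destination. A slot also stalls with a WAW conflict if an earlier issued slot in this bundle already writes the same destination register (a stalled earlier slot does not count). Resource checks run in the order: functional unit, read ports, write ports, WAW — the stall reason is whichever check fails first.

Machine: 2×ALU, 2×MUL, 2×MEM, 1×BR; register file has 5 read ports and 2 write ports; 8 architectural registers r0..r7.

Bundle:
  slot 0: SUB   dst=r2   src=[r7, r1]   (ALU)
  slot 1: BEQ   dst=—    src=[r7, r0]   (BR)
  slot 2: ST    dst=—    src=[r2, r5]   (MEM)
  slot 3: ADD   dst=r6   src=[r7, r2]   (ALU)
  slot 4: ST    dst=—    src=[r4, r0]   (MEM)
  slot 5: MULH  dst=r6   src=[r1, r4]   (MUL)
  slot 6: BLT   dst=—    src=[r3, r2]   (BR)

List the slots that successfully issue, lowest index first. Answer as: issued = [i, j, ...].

issued = [0, 1]

  0. ALU→r2 ⇒ go  {1A/2Mu/2Ld/1B | 3r 1w}
  1. BR ⇒ go  {1A/2Mu/2Ld/0B | 1r 1w}
  2. MEM ⇒ no(RD_PORT)  {1A/2Mu/2Ld/0B | 1r 1w}
  3. ALU→r6 ⇒ no(RD_PORT)  {1A/2Mu/2Ld/0B | 1r 1w}
  4. MEM ⇒ no(RD_PORT)  {1A/2Mu/2Ld/0B | 1r 1w}
  5. MUL→r6 ⇒ no(RD_PORT)  {1A/2Mu/2Ld/0B | 1r 1w}
  6. BR ⇒ no(FU)  {1A/2Mu/2Ld/0B | 1r 1w}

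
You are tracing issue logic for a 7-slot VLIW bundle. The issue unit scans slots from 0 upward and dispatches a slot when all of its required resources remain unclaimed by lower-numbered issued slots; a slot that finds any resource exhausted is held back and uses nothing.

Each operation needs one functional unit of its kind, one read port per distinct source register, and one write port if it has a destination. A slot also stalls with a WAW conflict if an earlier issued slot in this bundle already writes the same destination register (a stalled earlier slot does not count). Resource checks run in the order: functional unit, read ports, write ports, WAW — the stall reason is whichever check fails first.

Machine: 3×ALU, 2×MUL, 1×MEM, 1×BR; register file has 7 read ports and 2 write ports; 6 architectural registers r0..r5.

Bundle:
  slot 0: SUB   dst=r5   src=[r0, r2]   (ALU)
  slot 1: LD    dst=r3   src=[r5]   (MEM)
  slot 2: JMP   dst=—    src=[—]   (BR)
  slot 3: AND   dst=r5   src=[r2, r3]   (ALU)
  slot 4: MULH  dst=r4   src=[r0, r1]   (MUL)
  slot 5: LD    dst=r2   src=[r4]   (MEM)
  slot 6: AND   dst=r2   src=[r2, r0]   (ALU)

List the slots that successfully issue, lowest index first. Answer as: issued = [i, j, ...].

issued = [0, 1, 2]

  0. ALU→r5 ⇒ go  {2A/2Mu/1Ld/1B | 5r 1w}
  1. MEM→r3 ⇒ go  {2A/2Mu/0Ld/1B | 4r 0w}
  2. BR ⇒ go  {2A/2Mu/0Ld/0B | 4r 0w}
  3. ALU→r5 ⇒ no(WR_PORT)  {2A/2Mu/0Ld/0B | 4r 0w}
  4. MUL→r4 ⇒ no(WR_PORT)  {2A/2Mu/0Ld/0B | 4r 0w}
  5. MEM→r2 ⇒ no(FU)  {2A/2Mu/0Ld/0B | 4r 0w}
  6. ALU→r2 ⇒ no(WR_PORT)  {2A/2Mu/0Ld/0B | 4r 0w}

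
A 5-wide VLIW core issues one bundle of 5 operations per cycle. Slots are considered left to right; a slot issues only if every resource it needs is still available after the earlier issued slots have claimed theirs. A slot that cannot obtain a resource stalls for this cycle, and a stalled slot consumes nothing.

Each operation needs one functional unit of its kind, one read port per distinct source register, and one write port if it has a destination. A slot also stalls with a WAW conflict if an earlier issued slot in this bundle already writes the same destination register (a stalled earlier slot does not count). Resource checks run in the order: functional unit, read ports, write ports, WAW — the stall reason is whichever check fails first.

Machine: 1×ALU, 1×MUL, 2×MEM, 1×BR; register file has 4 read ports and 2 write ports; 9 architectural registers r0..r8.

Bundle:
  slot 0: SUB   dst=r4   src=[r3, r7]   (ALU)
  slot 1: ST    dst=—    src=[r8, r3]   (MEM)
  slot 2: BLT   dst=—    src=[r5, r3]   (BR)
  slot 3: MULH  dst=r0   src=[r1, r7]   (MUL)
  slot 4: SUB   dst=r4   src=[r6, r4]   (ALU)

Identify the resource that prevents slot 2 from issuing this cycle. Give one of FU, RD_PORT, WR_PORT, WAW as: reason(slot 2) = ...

[0] ALU needs rd=2 wr=1: ok; after: ALU=0 MUL=1 MEM=2 BR=1, R=2, W=1
[1] MEM needs rd=2 wr=0: ok; after: ALU=0 MUL=1 MEM=1 BR=1, R=0, W=1
[2] BR needs rd=2 wr=0: RD_PORT; after: ALU=0 MUL=1 MEM=1 BR=1, R=0, W=1
[3] MUL needs rd=2 wr=1: RD_PORT; after: ALU=0 MUL=1 MEM=1 BR=1, R=0, W=1
[4] ALU needs rd=2 wr=1: FU; after: ALU=0 MUL=1 MEM=1 BR=1, R=0, W=1

reason(slot 2) = RD_PORT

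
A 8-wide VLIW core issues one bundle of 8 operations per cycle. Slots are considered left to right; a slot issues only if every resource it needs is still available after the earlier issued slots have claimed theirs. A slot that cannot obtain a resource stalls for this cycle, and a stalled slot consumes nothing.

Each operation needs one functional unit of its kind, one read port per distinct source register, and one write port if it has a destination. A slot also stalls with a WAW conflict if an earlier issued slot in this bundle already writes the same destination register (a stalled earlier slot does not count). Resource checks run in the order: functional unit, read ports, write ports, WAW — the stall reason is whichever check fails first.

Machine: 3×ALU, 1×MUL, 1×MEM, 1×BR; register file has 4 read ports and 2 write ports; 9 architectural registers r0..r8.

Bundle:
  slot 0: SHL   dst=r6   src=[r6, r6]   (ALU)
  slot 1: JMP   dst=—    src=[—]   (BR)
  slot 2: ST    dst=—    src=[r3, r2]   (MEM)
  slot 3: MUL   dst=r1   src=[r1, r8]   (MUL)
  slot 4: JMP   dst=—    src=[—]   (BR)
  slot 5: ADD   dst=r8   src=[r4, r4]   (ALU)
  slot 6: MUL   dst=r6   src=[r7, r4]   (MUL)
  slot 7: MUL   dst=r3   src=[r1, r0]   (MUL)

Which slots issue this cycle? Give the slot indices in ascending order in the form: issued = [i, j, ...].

issued = [0, 1, 2, 5]

#0 ALU src=r6,r6 dispatched  <A:2 Mu:1 Ld:1 B:1 rd:3 wr:1>
#1 BR src=- dispatched  <A:2 Mu:1 Ld:1 B:0 rd:3 wr:1>
#2 MEM src=r3,r2 dispatched  <A:2 Mu:1 Ld:0 B:0 rd:1 wr:1>
#3 MUL src=r1,r8 held:RD_PORT  <A:2 Mu:1 Ld:0 B:0 rd:1 wr:1>
#4 BR src=- held:FU  <A:2 Mu:1 Ld:0 B:0 rd:1 wr:1>
#5 ALU src=r4,r4 dispatched  <A:1 Mu:1 Ld:0 B:0 rd:0 wr:0>
#6 MUL src=r7,r4 held:RD_PORT  <A:1 Mu:1 Ld:0 B:0 rd:0 wr:0>
#7 MUL src=r1,r0 held:RD_PORT  <A:1 Mu:1 Ld:0 B:0 rd:0 wr:0>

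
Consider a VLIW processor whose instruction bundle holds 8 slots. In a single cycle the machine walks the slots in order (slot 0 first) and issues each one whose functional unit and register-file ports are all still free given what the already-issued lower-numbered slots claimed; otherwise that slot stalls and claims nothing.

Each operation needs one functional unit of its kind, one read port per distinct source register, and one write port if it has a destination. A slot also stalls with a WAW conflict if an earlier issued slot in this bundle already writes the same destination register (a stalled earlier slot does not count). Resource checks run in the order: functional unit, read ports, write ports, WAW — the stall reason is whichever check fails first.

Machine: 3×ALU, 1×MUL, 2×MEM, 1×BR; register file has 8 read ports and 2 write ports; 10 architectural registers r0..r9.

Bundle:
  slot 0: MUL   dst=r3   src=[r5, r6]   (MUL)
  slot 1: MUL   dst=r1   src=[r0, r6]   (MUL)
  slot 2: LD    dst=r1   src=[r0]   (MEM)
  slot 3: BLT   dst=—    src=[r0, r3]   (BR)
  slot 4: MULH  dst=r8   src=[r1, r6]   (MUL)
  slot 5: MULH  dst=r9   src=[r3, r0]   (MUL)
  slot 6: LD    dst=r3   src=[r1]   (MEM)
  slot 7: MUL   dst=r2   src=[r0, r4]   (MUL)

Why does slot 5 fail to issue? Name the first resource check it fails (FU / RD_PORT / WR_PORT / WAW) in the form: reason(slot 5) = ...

reason(slot 5) = FU

  0. MUL→r3 ⇒ go  {3A/0Mu/2Ld/1B | 6r 1w}
  1. MUL→r1 ⇒ no(FU)  {3A/0Mu/2Ld/1B | 6r 1w}
  2. MEM→r1 ⇒ go  {3A/0Mu/1Ld/1B | 5r 0w}
  3. BR ⇒ go  {3A/0Mu/1Ld/0B | 3r 0w}
  4. MUL→r8 ⇒ no(FU)  {3A/0Mu/1Ld/0B | 3r 0w}
  5. MUL→r9 ⇒ no(FU)  {3A/0Mu/1Ld/0B | 3r 0w}
  6. MEM→r3 ⇒ no(WR_PORT)  {3A/0Mu/1Ld/0B | 3r 0w}
  7. MUL→r2 ⇒ no(FU)  {3A/0Mu/1Ld/0B | 3r 0w}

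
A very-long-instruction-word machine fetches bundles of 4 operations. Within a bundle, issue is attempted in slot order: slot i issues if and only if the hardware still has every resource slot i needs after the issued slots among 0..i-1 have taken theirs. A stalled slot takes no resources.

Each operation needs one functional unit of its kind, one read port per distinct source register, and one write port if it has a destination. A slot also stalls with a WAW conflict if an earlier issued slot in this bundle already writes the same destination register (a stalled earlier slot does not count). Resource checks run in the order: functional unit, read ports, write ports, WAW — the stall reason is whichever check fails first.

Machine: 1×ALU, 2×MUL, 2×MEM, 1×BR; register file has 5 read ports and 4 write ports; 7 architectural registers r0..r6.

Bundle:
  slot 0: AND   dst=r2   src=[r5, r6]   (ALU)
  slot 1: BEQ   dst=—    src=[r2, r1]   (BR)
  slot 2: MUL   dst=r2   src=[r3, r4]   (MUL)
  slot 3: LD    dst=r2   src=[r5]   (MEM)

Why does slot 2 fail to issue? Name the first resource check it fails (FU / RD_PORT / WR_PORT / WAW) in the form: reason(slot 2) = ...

(0) want 1×ALU +2rd +1wr — yes → AL0|MU2|ME2|BR1|rd3|wr3
(1) want 1×BR +2rd +0wr — yes → AL0|MU2|ME2|BR0|rd1|wr3
(2) want 1×MUL +2rd +1wr — RD_PORT → AL0|MU2|ME2|BR0|rd1|wr3
(3) want 1×MEM +1rd +1wr — WAW → AL0|MU2|ME2|BR0|rd1|wr3

reason(slot 2) = RD_PORT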